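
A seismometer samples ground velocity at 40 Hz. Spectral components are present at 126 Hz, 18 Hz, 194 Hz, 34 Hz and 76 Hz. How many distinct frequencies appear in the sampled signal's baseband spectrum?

3

fs/2 = 20 Hz.
126 Hz mod fs = 6 Hz.
6 Hz ≤ fs/2 = 20 Hz, appears at 6 Hz.
18 Hz ≤ fs/2 = 20 Hz, passes unchanged.
194 Hz mod fs = 34 Hz.
34 Hz > fs/2 = 20 Hz, folds to fs − 34 Hz = 6 Hz.
34 Hz > fs/2 = 20 Hz, folds to fs − 34 Hz = 6 Hz.
76 Hz mod fs = 36 Hz.
36 Hz > fs/2 = 20 Hz, folds to fs − 36 Hz = 4 Hz.
Distinct values: {4 Hz, 6 Hz, 18 Hz} → 3.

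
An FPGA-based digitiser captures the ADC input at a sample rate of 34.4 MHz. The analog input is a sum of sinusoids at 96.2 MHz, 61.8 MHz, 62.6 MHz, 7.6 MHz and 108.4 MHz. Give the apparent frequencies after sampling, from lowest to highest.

fs/2 = 17.2 MHz.
96.2 MHz mod fs = 27.4 MHz.
27.4 MHz > fs/2 = 17.2 MHz, folds to fs − 27.4 MHz = 7 MHz.
61.8 MHz mod fs = 27.4 MHz.
27.4 MHz > fs/2 = 17.2 MHz, folds to fs − 27.4 MHz = 7 MHz.
62.6 MHz mod fs = 28.2 MHz.
28.2 MHz > fs/2 = 17.2 MHz, folds to fs − 28.2 MHz = 6.2 MHz.
7.6 MHz ≤ fs/2 = 17.2 MHz, passes unchanged.
108.4 MHz mod fs = 5.2 MHz.
5.2 MHz ≤ fs/2 = 17.2 MHz, appears at 5.2 MHz.
Distinct values: {5.2 MHz, 6.2 MHz, 7 MHz, 7.6 MHz}.

5.2 MHz, 6.2 MHz, 7 MHz, 7.6 MHz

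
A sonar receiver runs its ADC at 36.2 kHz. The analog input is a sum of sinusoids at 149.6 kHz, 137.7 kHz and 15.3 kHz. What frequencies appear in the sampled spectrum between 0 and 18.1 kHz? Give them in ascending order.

fs/2 = 18.1 kHz.
149.6 kHz mod fs = 4.8 kHz.
4.8 kHz ≤ fs/2 = 18.1 kHz, appears at 4.8 kHz.
137.7 kHz mod fs = 29.1 kHz.
29.1 kHz > fs/2 = 18.1 kHz, folds to fs − 29.1 kHz = 7.1 kHz.
15.3 kHz ≤ fs/2 = 18.1 kHz, passes unchanged.
Distinct values: {4.8 kHz, 7.1 kHz, 15.3 kHz}.

4.8 kHz, 7.1 kHz, 15.3 kHz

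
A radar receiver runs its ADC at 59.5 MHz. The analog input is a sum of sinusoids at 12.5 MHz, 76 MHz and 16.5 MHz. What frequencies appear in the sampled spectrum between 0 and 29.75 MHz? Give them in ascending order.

fs/2 = 29.75 MHz.
12.5 MHz ≤ fs/2 = 29.75 MHz, passes unchanged.
76 MHz mod fs = 16.5 MHz.
16.5 MHz ≤ fs/2 = 29.75 MHz, appears at 16.5 MHz.
16.5 MHz ≤ fs/2 = 29.75 MHz, passes unchanged.
Distinct values: {12.5 MHz, 16.5 MHz}.

12.5 MHz, 16.5 MHz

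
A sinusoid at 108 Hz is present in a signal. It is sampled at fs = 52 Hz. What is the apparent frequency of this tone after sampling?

4 Hz

108 Hz mod fs = 4 Hz.
4 Hz ≤ fs/2 = 26 Hz, appears at 4 Hz.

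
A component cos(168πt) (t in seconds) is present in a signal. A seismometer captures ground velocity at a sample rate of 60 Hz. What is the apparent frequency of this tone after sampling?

ω = 168π rad/s → f = ω/(2π) = 84 Hz.
84 Hz mod fs = 24 Hz.
24 Hz ≤ fs/2 = 30 Hz, appears at 24 Hz.

24 Hz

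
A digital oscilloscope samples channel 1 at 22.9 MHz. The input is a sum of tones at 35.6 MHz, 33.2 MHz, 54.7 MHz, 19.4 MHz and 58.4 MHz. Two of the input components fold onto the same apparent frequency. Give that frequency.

10.3 MHz

fs/2 = 11.45 MHz.
35.6 MHz mod fs = 12.7 MHz.
12.7 MHz > fs/2 = 11.45 MHz, folds to fs − 12.7 MHz = 10.2 MHz.
33.2 MHz mod fs = 10.3 MHz.
10.3 MHz ≤ fs/2 = 11.45 MHz, appears at 10.3 MHz.
54.7 MHz mod fs = 8.9 MHz.
8.9 MHz ≤ fs/2 = 11.45 MHz, appears at 8.9 MHz.
19.4 MHz > fs/2 = 11.45 MHz, folds to fs − 19.4 MHz = 3.5 MHz.
58.4 MHz mod fs = 12.6 MHz.
12.6 MHz > fs/2 = 11.45 MHz, folds to fs − 12.6 MHz = 10.3 MHz.
33.2 MHz and 58.4 MHz both map to 10.3 MHz.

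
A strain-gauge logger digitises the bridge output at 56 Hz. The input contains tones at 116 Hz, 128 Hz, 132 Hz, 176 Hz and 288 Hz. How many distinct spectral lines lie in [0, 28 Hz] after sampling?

4

fs/2 = 28 Hz.
116 Hz mod fs = 4 Hz.
4 Hz ≤ fs/2 = 28 Hz, appears at 4 Hz.
128 Hz mod fs = 16 Hz.
16 Hz ≤ fs/2 = 28 Hz, appears at 16 Hz.
132 Hz mod fs = 20 Hz.
20 Hz ≤ fs/2 = 28 Hz, appears at 20 Hz.
176 Hz mod fs = 8 Hz.
8 Hz ≤ fs/2 = 28 Hz, appears at 8 Hz.
288 Hz mod fs = 8 Hz.
8 Hz ≤ fs/2 = 28 Hz, appears at 8 Hz.
Distinct values: {4 Hz, 8 Hz, 16 Hz, 20 Hz} → 4.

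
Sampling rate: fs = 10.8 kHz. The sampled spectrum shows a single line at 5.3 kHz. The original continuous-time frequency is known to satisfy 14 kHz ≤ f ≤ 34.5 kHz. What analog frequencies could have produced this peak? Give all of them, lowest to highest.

Frequencies that alias to 5.3 kHz are k·fs ± 5.3 kHz for integer k ≥ 0.
k=0: 5.3 kHz.
k=1: 5.5 kHz, 16.1 kHz.
k=2: 16.3 kHz, 26.9 kHz.
k=3: 27.1 kHz, 37.7 kHz.
k=4: 37.9 kHz, 48.5 kHz.
Within [14 kHz, 34.5 kHz]: 16.1 kHz, 16.3 kHz, 26.9 kHz, 27.1 kHz.

16.1 kHz, 16.3 kHz, 26.9 kHz, 27.1 kHz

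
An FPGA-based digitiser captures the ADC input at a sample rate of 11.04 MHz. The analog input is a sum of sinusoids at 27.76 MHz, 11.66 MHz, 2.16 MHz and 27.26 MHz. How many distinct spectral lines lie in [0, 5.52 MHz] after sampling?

4

fs/2 = 5.52 MHz.
27.76 MHz mod fs = 5.68 MHz.
5.68 MHz > fs/2 = 5.52 MHz, folds to fs − 5.68 MHz = 5.36 MHz.
11.66 MHz mod fs = 0.62 MHz.
0.62 MHz ≤ fs/2 = 5.52 MHz, appears at 0.62 MHz.
2.16 MHz ≤ fs/2 = 5.52 MHz, passes unchanged.
27.26 MHz mod fs = 5.18 MHz.
5.18 MHz ≤ fs/2 = 5.52 MHz, appears at 5.18 MHz.
Distinct values: {0.62 MHz, 2.16 MHz, 5.18 MHz, 5.36 MHz} → 4.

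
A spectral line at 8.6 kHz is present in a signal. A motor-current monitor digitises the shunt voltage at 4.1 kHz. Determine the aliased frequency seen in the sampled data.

0.4 kHz

8.6 kHz mod fs = 0.4 kHz.
0.4 kHz ≤ fs/2 = 2.05 kHz, appears at 0.4 kHz.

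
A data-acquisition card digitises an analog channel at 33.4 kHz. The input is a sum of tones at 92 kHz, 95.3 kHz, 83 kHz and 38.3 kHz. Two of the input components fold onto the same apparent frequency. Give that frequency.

fs/2 = 16.7 kHz.
92 kHz mod fs = 25.2 kHz.
25.2 kHz > fs/2 = 16.7 kHz, folds to fs − 25.2 kHz = 8.2 kHz.
95.3 kHz mod fs = 28.5 kHz.
28.5 kHz > fs/2 = 16.7 kHz, folds to fs − 28.5 kHz = 4.9 kHz.
83 kHz mod fs = 16.2 kHz.
16.2 kHz ≤ fs/2 = 16.7 kHz, appears at 16.2 kHz.
38.3 kHz mod fs = 4.9 kHz.
4.9 kHz ≤ fs/2 = 16.7 kHz, appears at 4.9 kHz.
38.3 kHz and 95.3 kHz both map to 4.9 kHz.

4.9 kHz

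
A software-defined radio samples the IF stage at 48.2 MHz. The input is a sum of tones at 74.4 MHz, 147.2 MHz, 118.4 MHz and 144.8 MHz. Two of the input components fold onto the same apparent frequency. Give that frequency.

fs/2 = 24.1 MHz.
74.4 MHz mod fs = 26.2 MHz.
26.2 MHz > fs/2 = 24.1 MHz, folds to fs − 26.2 MHz = 22 MHz.
147.2 MHz mod fs = 2.6 MHz.
2.6 MHz ≤ fs/2 = 24.1 MHz, appears at 2.6 MHz.
118.4 MHz mod fs = 22 MHz.
22 MHz ≤ fs/2 = 24.1 MHz, appears at 22 MHz.
144.8 MHz mod fs = 0.2 MHz.
0.2 MHz ≤ fs/2 = 24.1 MHz, appears at 0.2 MHz.
74.4 MHz and 118.4 MHz both map to 22 MHz.

22 MHz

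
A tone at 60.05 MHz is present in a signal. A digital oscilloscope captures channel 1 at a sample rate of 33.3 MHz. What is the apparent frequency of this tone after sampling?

60.05 MHz mod fs = 26.75 MHz.
26.75 MHz > fs/2 = 16.65 MHz, folds to fs − 26.75 MHz = 6.55 MHz.

6.55 MHz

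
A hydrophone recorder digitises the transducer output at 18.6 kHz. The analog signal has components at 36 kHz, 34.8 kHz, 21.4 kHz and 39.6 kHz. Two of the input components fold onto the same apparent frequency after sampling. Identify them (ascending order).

34.8 kHz, 39.6 kHz

fs/2 = 9.3 kHz.
36 kHz mod fs = 17.4 kHz.
17.4 kHz > fs/2 = 9.3 kHz, folds to fs − 17.4 kHz = 1.2 kHz.
34.8 kHz mod fs = 16.2 kHz.
16.2 kHz > fs/2 = 9.3 kHz, folds to fs − 16.2 kHz = 2.4 kHz.
21.4 kHz mod fs = 2.8 kHz.
2.8 kHz ≤ fs/2 = 9.3 kHz, appears at 2.8 kHz.
39.6 kHz mod fs = 2.4 kHz.
2.4 kHz ≤ fs/2 = 9.3 kHz, appears at 2.4 kHz.
34.8 kHz and 39.6 kHz both map to 2.4 kHz.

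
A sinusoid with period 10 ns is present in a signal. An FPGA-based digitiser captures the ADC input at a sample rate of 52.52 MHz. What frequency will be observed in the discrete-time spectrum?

T = 10 ns → f = 1/T = 100 MHz.
100 MHz mod fs = 47.48 MHz.
47.48 MHz > fs/2 = 26.26 MHz, folds to fs − 47.48 MHz = 5.04 MHz.

5.04 MHz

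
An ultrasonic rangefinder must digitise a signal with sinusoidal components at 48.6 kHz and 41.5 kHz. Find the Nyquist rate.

Highest-frequency component: 48.6 kHz.
Nyquist rate = 2 × 48.6 kHz = 97.2 kHz.

97.2 kHz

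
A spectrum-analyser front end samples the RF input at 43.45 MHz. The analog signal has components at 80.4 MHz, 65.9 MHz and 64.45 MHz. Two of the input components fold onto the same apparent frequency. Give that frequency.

21 MHz

fs/2 = 21.725 MHz.
80.4 MHz mod fs = 36.95 MHz.
36.95 MHz > fs/2 = 21.725 MHz, folds to fs − 36.95 MHz = 6.5 MHz.
65.9 MHz mod fs = 22.45 MHz.
22.45 MHz > fs/2 = 21.725 MHz, folds to fs − 22.45 MHz = 21 MHz.
64.45 MHz mod fs = 21 MHz.
21 MHz ≤ fs/2 = 21.725 MHz, appears at 21 MHz.
64.45 MHz and 65.9 MHz both map to 21 MHz.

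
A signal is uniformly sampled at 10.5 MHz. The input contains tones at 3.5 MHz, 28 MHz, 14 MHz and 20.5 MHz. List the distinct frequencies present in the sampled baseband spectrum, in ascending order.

0.5 MHz, 3.5 MHz

fs/2 = 5.25 MHz.
3.5 MHz ≤ fs/2 = 5.25 MHz, passes unchanged.
28 MHz mod fs = 7 MHz.
7 MHz > fs/2 = 5.25 MHz, folds to fs − 7 MHz = 3.5 MHz.
14 MHz mod fs = 3.5 MHz.
3.5 MHz ≤ fs/2 = 5.25 MHz, appears at 3.5 MHz.
20.5 MHz mod fs = 10 MHz.
10 MHz > fs/2 = 5.25 MHz, folds to fs − 10 MHz = 0.5 MHz.
Distinct values: {0.5 MHz, 3.5 MHz}.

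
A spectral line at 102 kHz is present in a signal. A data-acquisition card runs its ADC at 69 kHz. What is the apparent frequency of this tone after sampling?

102 kHz mod fs = 33 kHz.
33 kHz ≤ fs/2 = 34.5 kHz, appears at 33 kHz.

33 kHz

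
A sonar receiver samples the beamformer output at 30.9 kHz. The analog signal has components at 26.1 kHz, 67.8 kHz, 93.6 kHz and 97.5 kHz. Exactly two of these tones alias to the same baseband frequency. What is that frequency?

4.8 kHz

fs/2 = 15.45 kHz.
26.1 kHz > fs/2 = 15.45 kHz, folds to fs − 26.1 kHz = 4.8 kHz.
67.8 kHz mod fs = 6 kHz.
6 kHz ≤ fs/2 = 15.45 kHz, appears at 6 kHz.
93.6 kHz mod fs = 0.9 kHz.
0.9 kHz ≤ fs/2 = 15.45 kHz, appears at 0.9 kHz.
97.5 kHz mod fs = 4.8 kHz.
4.8 kHz ≤ fs/2 = 15.45 kHz, appears at 4.8 kHz.
26.1 kHz and 97.5 kHz both map to 4.8 kHz.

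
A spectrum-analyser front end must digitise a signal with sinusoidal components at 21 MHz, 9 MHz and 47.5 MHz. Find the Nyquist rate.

95 MHz

Highest-frequency component: 47.5 MHz.
Nyquist rate = 2 × 47.5 MHz = 95 MHz.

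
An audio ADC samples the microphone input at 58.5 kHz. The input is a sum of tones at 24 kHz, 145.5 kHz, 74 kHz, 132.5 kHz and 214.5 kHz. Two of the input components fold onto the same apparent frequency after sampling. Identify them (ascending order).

fs/2 = 29.25 kHz.
24 kHz ≤ fs/2 = 29.25 kHz, passes unchanged.
145.5 kHz mod fs = 28.5 kHz.
28.5 kHz ≤ fs/2 = 29.25 kHz, appears at 28.5 kHz.
74 kHz mod fs = 15.5 kHz.
15.5 kHz ≤ fs/2 = 29.25 kHz, appears at 15.5 kHz.
132.5 kHz mod fs = 15.5 kHz.
15.5 kHz ≤ fs/2 = 29.25 kHz, appears at 15.5 kHz.
214.5 kHz mod fs = 39 kHz.
39 kHz > fs/2 = 29.25 kHz, folds to fs − 39 kHz = 19.5 kHz.
74 kHz and 132.5 kHz both map to 15.5 kHz.

74 kHz, 132.5 kHz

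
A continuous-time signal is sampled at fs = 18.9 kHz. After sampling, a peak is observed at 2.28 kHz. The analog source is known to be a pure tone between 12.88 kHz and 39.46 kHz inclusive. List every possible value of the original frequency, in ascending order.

Frequencies that alias to 2.28 kHz are k·fs ± 2.28 kHz for integer k ≥ 0.
k=0: 2.28 kHz.
k=1: 16.62 kHz, 21.18 kHz.
k=2: 35.52 kHz, 40.08 kHz.
k=3: 54.42 kHz, 58.98 kHz.
Within [12.88 kHz, 39.46 kHz]: 16.62 kHz, 21.18 kHz, 35.52 kHz.

16.62 kHz, 21.18 kHz, 35.52 kHz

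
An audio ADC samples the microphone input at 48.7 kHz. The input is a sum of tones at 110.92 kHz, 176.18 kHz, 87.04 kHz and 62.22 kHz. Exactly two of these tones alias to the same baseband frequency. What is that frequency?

13.52 kHz

fs/2 = 24.35 kHz.
110.92 kHz mod fs = 13.52 kHz.
13.52 kHz ≤ fs/2 = 24.35 kHz, appears at 13.52 kHz.
176.18 kHz mod fs = 30.08 kHz.
30.08 kHz > fs/2 = 24.35 kHz, folds to fs − 30.08 kHz = 18.62 kHz.
87.04 kHz mod fs = 38.34 kHz.
38.34 kHz > fs/2 = 24.35 kHz, folds to fs − 38.34 kHz = 10.36 kHz.
62.22 kHz mod fs = 13.52 kHz.
13.52 kHz ≤ fs/2 = 24.35 kHz, appears at 13.52 kHz.
62.22 kHz and 110.92 kHz both map to 13.52 kHz.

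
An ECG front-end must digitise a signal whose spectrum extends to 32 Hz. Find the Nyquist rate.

64 Hz

Nyquist rate = 2 × 32 Hz = 64 Hz.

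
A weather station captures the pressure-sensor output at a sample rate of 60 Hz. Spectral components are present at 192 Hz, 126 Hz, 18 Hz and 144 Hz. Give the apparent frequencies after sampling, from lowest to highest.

6 Hz, 12 Hz, 18 Hz, 24 Hz

fs/2 = 30 Hz.
192 Hz mod fs = 12 Hz.
12 Hz ≤ fs/2 = 30 Hz, appears at 12 Hz.
126 Hz mod fs = 6 Hz.
6 Hz ≤ fs/2 = 30 Hz, appears at 6 Hz.
18 Hz ≤ fs/2 = 30 Hz, passes unchanged.
144 Hz mod fs = 24 Hz.
24 Hz ≤ fs/2 = 30 Hz, appears at 24 Hz.
Distinct values: {6 Hz, 12 Hz, 18 Hz, 24 Hz}.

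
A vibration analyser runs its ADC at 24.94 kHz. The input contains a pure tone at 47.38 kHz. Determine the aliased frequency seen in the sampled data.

47.38 kHz mod fs = 22.44 kHz.
22.44 kHz > fs/2 = 12.47 kHz, folds to fs − 22.44 kHz = 2.5 kHz.

2.5 kHz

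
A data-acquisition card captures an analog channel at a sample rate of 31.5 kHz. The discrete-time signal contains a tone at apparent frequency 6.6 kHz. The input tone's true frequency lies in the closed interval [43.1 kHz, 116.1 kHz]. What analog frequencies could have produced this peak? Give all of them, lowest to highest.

Frequencies that alias to 6.6 kHz are k·fs ± 6.6 kHz for integer k ≥ 0.
k=0: 6.6 kHz.
k=1: 24.9 kHz, 38.1 kHz.
k=2: 56.4 kHz, 69.6 kHz.
k=3: 87.9 kHz, 101.1 kHz.
k=4: 119.4 kHz, 132.6 kHz.
Within [43.1 kHz, 116.1 kHz]: 56.4 kHz, 69.6 kHz, 87.9 kHz, 101.1 kHz.

56.4 kHz, 69.6 kHz, 87.9 kHz, 101.1 kHz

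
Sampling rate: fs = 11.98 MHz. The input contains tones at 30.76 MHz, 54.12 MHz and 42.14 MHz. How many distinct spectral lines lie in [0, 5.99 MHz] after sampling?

fs/2 = 5.99 MHz.
30.76 MHz mod fs = 6.8 MHz.
6.8 MHz > fs/2 = 5.99 MHz, folds to fs − 6.8 MHz = 5.18 MHz.
54.12 MHz mod fs = 6.2 MHz.
6.2 MHz > fs/2 = 5.99 MHz, folds to fs − 6.2 MHz = 5.78 MHz.
42.14 MHz mod fs = 6.2 MHz.
6.2 MHz > fs/2 = 5.99 MHz, folds to fs − 6.2 MHz = 5.78 MHz.
Distinct values: {5.18 MHz, 5.78 MHz} → 2.

2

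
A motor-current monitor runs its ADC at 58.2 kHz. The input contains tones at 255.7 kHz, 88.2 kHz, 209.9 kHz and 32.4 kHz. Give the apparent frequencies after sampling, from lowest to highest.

fs/2 = 29.1 kHz.
255.7 kHz mod fs = 22.9 kHz.
22.9 kHz ≤ fs/2 = 29.1 kHz, appears at 22.9 kHz.
88.2 kHz mod fs = 30 kHz.
30 kHz > fs/2 = 29.1 kHz, folds to fs − 30 kHz = 28.2 kHz.
209.9 kHz mod fs = 35.3 kHz.
35.3 kHz > fs/2 = 29.1 kHz, folds to fs − 35.3 kHz = 22.9 kHz.
32.4 kHz > fs/2 = 29.1 kHz, folds to fs − 32.4 kHz = 25.8 kHz.
Distinct values: {22.9 kHz, 25.8 kHz, 28.2 kHz}.

22.9 kHz, 25.8 kHz, 28.2 kHz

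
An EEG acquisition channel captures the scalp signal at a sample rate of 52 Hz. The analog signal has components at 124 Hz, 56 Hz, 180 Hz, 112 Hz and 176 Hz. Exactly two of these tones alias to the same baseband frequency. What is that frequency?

20 Hz

fs/2 = 26 Hz.
124 Hz mod fs = 20 Hz.
20 Hz ≤ fs/2 = 26 Hz, appears at 20 Hz.
56 Hz mod fs = 4 Hz.
4 Hz ≤ fs/2 = 26 Hz, appears at 4 Hz.
180 Hz mod fs = 24 Hz.
24 Hz ≤ fs/2 = 26 Hz, appears at 24 Hz.
112 Hz mod fs = 8 Hz.
8 Hz ≤ fs/2 = 26 Hz, appears at 8 Hz.
176 Hz mod fs = 20 Hz.
20 Hz ≤ fs/2 = 26 Hz, appears at 20 Hz.
124 Hz and 176 Hz both map to 20 Hz.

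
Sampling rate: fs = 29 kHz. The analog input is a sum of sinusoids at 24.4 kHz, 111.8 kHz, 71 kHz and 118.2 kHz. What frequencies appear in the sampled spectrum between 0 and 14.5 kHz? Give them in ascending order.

fs/2 = 14.5 kHz.
24.4 kHz > fs/2 = 14.5 kHz, folds to fs − 24.4 kHz = 4.6 kHz.
111.8 kHz mod fs = 24.8 kHz.
24.8 kHz > fs/2 = 14.5 kHz, folds to fs − 24.8 kHz = 4.2 kHz.
71 kHz mod fs = 13 kHz.
13 kHz ≤ fs/2 = 14.5 kHz, appears at 13 kHz.
118.2 kHz mod fs = 2.2 kHz.
2.2 kHz ≤ fs/2 = 14.5 kHz, appears at 2.2 kHz.
Distinct values: {2.2 kHz, 4.2 kHz, 4.6 kHz, 13 kHz}.

2.2 kHz, 4.2 kHz, 4.6 kHz, 13 kHz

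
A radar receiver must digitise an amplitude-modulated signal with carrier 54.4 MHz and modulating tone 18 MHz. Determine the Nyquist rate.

144.8 MHz

AM sidebands sit at fc ± fm = 36.4 MHz and 72.4 MHz.
Highest-frequency component: 72.4 MHz.
Nyquist rate = 2 × 72.4 MHz = 144.8 MHz.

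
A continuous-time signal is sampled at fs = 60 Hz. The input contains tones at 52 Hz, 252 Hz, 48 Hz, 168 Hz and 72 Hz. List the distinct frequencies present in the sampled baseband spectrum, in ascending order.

fs/2 = 30 Hz.
52 Hz > fs/2 = 30 Hz, folds to fs − 52 Hz = 8 Hz.
252 Hz mod fs = 12 Hz.
12 Hz ≤ fs/2 = 30 Hz, appears at 12 Hz.
48 Hz > fs/2 = 30 Hz, folds to fs − 48 Hz = 12 Hz.
168 Hz mod fs = 48 Hz.
48 Hz > fs/2 = 30 Hz, folds to fs − 48 Hz = 12 Hz.
72 Hz mod fs = 12 Hz.
12 Hz ≤ fs/2 = 30 Hz, appears at 12 Hz.
Distinct values: {8 Hz, 12 Hz}.

8 Hz, 12 Hz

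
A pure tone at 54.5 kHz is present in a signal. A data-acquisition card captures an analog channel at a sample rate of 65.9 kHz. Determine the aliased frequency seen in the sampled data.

11.4 kHz

54.5 kHz > fs/2 = 32.95 kHz, folds to fs − 54.5 kHz = 11.4 kHz.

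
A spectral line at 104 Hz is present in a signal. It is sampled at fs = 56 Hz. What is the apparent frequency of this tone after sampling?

8 Hz

104 Hz mod fs = 48 Hz.
48 Hz > fs/2 = 28 Hz, folds to fs − 48 Hz = 8 Hz.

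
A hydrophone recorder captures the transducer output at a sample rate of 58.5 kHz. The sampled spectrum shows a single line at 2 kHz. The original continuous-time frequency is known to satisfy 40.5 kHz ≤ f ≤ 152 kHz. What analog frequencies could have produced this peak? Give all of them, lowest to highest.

Frequencies that alias to 2 kHz are k·fs ± 2 kHz for integer k ≥ 0.
k=0: 2 kHz.
k=1: 56.5 kHz, 60.5 kHz.
k=2: 115 kHz, 119 kHz.
k=3: 173.5 kHz, 177.5 kHz.
Within [40.5 kHz, 152 kHz]: 56.5 kHz, 60.5 kHz, 115 kHz, 119 kHz.

56.5 kHz, 60.5 kHz, 115 kHz, 119 kHz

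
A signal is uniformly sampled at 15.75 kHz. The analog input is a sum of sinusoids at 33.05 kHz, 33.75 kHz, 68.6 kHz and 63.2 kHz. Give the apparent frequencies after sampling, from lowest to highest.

0.2 kHz, 1.55 kHz, 2.25 kHz, 5.6 kHz

fs/2 = 7.875 kHz.
33.05 kHz mod fs = 1.55 kHz.
1.55 kHz ≤ fs/2 = 7.875 kHz, appears at 1.55 kHz.
33.75 kHz mod fs = 2.25 kHz.
2.25 kHz ≤ fs/2 = 7.875 kHz, appears at 2.25 kHz.
68.6 kHz mod fs = 5.6 kHz.
5.6 kHz ≤ fs/2 = 7.875 kHz, appears at 5.6 kHz.
63.2 kHz mod fs = 0.2 kHz.
0.2 kHz ≤ fs/2 = 7.875 kHz, appears at 0.2 kHz.
Distinct values: {0.2 kHz, 1.55 kHz, 2.25 kHz, 5.6 kHz}.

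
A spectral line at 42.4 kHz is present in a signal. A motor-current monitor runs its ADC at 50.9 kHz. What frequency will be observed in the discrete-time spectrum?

8.5 kHz

42.4 kHz > fs/2 = 25.45 kHz, folds to fs − 42.4 kHz = 8.5 kHz.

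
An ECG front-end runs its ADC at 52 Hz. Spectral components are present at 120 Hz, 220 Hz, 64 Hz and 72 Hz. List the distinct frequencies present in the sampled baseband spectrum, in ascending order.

fs/2 = 26 Hz.
120 Hz mod fs = 16 Hz.
16 Hz ≤ fs/2 = 26 Hz, appears at 16 Hz.
220 Hz mod fs = 12 Hz.
12 Hz ≤ fs/2 = 26 Hz, appears at 12 Hz.
64 Hz mod fs = 12 Hz.
12 Hz ≤ fs/2 = 26 Hz, appears at 12 Hz.
72 Hz mod fs = 20 Hz.
20 Hz ≤ fs/2 = 26 Hz, appears at 20 Hz.
Distinct values: {12 Hz, 16 Hz, 20 Hz}.

12 Hz, 16 Hz, 20 Hz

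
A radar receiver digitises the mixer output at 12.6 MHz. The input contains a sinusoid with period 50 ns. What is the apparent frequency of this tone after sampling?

T = 50 ns → f = 1/T = 20 MHz.
20 MHz mod fs = 7.4 MHz.
7.4 MHz > fs/2 = 6.3 MHz, folds to fs − 7.4 MHz = 5.2 MHz.

5.2 MHz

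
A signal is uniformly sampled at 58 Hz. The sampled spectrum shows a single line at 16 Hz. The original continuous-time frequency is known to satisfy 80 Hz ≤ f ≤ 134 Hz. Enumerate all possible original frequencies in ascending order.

Frequencies that alias to 16 Hz are k·fs ± 16 Hz for integer k ≥ 0.
k=0: 16 Hz.
k=1: 42 Hz, 74 Hz.
k=2: 100 Hz, 132 Hz.
k=3: 158 Hz, 190 Hz.
Within [80 Hz, 134 Hz]: 100 Hz, 132 Hz.

100 Hz, 132 Hz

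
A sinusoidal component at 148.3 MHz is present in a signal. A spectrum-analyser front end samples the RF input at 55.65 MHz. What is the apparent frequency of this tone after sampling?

18.65 MHz

148.3 MHz mod fs = 37 MHz.
37 MHz > fs/2 = 27.825 MHz, folds to fs − 37 MHz = 18.65 MHz.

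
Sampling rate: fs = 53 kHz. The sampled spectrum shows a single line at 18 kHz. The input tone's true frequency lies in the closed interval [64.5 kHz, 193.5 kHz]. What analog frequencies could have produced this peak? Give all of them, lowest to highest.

Frequencies that alias to 18 kHz are k·fs ± 18 kHz for integer k ≥ 0.
k=0: 18 kHz.
k=1: 35 kHz, 71 kHz.
k=2: 88 kHz, 124 kHz.
k=3: 141 kHz, 177 kHz.
k=4: 194 kHz, 230 kHz.
Within [64.5 kHz, 193.5 kHz]: 71 kHz, 88 kHz, 124 kHz, 141 kHz, 177 kHz.

71 kHz, 88 kHz, 124 kHz, 141 kHz, 177 kHz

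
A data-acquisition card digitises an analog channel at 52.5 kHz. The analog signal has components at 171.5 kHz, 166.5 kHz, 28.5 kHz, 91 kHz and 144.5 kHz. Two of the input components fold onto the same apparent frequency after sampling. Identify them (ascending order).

fs/2 = 26.25 kHz.
171.5 kHz mod fs = 14 kHz.
14 kHz ≤ fs/2 = 26.25 kHz, appears at 14 kHz.
166.5 kHz mod fs = 9 kHz.
9 kHz ≤ fs/2 = 26.25 kHz, appears at 9 kHz.
28.5 kHz > fs/2 = 26.25 kHz, folds to fs − 28.5 kHz = 24 kHz.
91 kHz mod fs = 38.5 kHz.
38.5 kHz > fs/2 = 26.25 kHz, folds to fs − 38.5 kHz = 14 kHz.
144.5 kHz mod fs = 39.5 kHz.
39.5 kHz > fs/2 = 26.25 kHz, folds to fs − 39.5 kHz = 13 kHz.
91 kHz and 171.5 kHz both map to 14 kHz.

91 kHz, 171.5 kHz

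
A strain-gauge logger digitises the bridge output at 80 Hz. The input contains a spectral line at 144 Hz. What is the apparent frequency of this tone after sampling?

16 Hz

144 Hz mod fs = 64 Hz.
64 Hz > fs/2 = 40 Hz, folds to fs − 64 Hz = 16 Hz.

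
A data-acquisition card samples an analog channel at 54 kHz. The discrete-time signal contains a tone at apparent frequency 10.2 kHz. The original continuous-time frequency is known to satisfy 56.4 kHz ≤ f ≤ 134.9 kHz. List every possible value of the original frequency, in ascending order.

Frequencies that alias to 10.2 kHz are k·fs ± 10.2 kHz for integer k ≥ 0.
k=0: 10.2 kHz.
k=1: 43.8 kHz, 64.2 kHz.
k=2: 97.8 kHz, 118.2 kHz.
k=3: 151.8 kHz, 172.2 kHz.
Within [56.4 kHz, 134.9 kHz]: 64.2 kHz, 97.8 kHz, 118.2 kHz.

64.2 kHz, 97.8 kHz, 118.2 kHz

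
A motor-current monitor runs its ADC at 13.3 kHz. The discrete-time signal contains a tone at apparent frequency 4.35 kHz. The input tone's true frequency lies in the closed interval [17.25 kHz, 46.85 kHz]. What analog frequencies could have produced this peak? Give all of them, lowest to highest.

Frequencies that alias to 4.35 kHz are k·fs ± 4.35 kHz for integer k ≥ 0.
k=0: 4.35 kHz.
k=1: 8.95 kHz, 17.65 kHz.
k=2: 22.25 kHz, 30.95 kHz.
k=3: 35.55 kHz, 44.25 kHz.
k=4: 48.85 kHz, 57.55 kHz.
Within [17.25 kHz, 46.85 kHz]: 17.65 kHz, 22.25 kHz, 30.95 kHz, 35.55 kHz, 44.25 kHz.

17.65 kHz, 22.25 kHz, 30.95 kHz, 35.55 kHz, 44.25 kHz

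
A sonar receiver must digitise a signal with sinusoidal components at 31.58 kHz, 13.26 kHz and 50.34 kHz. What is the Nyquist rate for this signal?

Highest-frequency component: 50.34 kHz.
Nyquist rate = 2 × 50.34 kHz = 100.68 kHz.

100.68 kHz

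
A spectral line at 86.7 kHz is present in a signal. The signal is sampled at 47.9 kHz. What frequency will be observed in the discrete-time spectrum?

9.1 kHz

86.7 kHz mod fs = 38.8 kHz.
38.8 kHz > fs/2 = 23.95 kHz, folds to fs − 38.8 kHz = 9.1 kHz.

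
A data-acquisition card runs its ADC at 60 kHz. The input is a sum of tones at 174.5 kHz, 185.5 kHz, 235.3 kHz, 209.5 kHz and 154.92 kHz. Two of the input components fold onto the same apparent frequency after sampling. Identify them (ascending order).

174.5 kHz, 185.5 kHz

fs/2 = 30 kHz.
174.5 kHz mod fs = 54.5 kHz.
54.5 kHz > fs/2 = 30 kHz, folds to fs − 54.5 kHz = 5.5 kHz.
185.5 kHz mod fs = 5.5 kHz.
5.5 kHz ≤ fs/2 = 30 kHz, appears at 5.5 kHz.
235.3 kHz mod fs = 55.3 kHz.
55.3 kHz > fs/2 = 30 kHz, folds to fs − 55.3 kHz = 4.7 kHz.
209.5 kHz mod fs = 29.5 kHz.
29.5 kHz ≤ fs/2 = 30 kHz, appears at 29.5 kHz.
154.92 kHz mod fs = 34.92 kHz.
34.92 kHz > fs/2 = 30 kHz, folds to fs − 34.92 kHz = 25.08 kHz.
174.5 kHz and 185.5 kHz both map to 5.5 kHz.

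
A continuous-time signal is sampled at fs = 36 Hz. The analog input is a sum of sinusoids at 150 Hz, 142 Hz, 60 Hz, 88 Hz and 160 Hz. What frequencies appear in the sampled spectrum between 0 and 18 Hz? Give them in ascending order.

2 Hz, 6 Hz, 12 Hz, 16 Hz

fs/2 = 18 Hz.
150 Hz mod fs = 6 Hz.
6 Hz ≤ fs/2 = 18 Hz, appears at 6 Hz.
142 Hz mod fs = 34 Hz.
34 Hz > fs/2 = 18 Hz, folds to fs − 34 Hz = 2 Hz.
60 Hz mod fs = 24 Hz.
24 Hz > fs/2 = 18 Hz, folds to fs − 24 Hz = 12 Hz.
88 Hz mod fs = 16 Hz.
16 Hz ≤ fs/2 = 18 Hz, appears at 16 Hz.
160 Hz mod fs = 16 Hz.
16 Hz ≤ fs/2 = 18 Hz, appears at 16 Hz.
Distinct values: {2 Hz, 6 Hz, 12 Hz, 16 Hz}.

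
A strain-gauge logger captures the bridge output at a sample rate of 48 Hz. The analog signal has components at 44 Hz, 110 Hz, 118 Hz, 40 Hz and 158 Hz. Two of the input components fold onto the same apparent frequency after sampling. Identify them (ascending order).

fs/2 = 24 Hz.
44 Hz > fs/2 = 24 Hz, folds to fs − 44 Hz = 4 Hz.
110 Hz mod fs = 14 Hz.
14 Hz ≤ fs/2 = 24 Hz, appears at 14 Hz.
118 Hz mod fs = 22 Hz.
22 Hz ≤ fs/2 = 24 Hz, appears at 22 Hz.
40 Hz > fs/2 = 24 Hz, folds to fs − 40 Hz = 8 Hz.
158 Hz mod fs = 14 Hz.
14 Hz ≤ fs/2 = 24 Hz, appears at 14 Hz.
110 Hz and 158 Hz both map to 14 Hz.

110 Hz, 158 Hz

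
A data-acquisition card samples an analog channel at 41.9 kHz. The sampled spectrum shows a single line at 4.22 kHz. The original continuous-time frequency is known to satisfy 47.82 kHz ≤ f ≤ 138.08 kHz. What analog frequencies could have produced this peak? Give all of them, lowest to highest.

Frequencies that alias to 4.22 kHz are k·fs ± 4.22 kHz for integer k ≥ 0.
k=0: 4.22 kHz.
k=1: 37.68 kHz, 46.12 kHz.
k=2: 79.58 kHz, 88.02 kHz.
k=3: 121.48 kHz, 129.92 kHz.
k=4: 163.38 kHz, 171.82 kHz.
Within [47.82 kHz, 138.08 kHz]: 79.58 kHz, 88.02 kHz, 121.48 kHz, 129.92 kHz.

79.58 kHz, 88.02 kHz, 121.48 kHz, 129.92 kHz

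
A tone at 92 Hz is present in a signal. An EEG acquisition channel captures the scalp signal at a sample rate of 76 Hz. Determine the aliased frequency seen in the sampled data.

92 Hz mod fs = 16 Hz.
16 Hz ≤ fs/2 = 38 Hz, appears at 16 Hz.

16 Hz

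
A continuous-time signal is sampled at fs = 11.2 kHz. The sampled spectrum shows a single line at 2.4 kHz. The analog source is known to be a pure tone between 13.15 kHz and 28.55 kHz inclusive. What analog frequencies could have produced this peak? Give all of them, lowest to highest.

13.6 kHz, 20 kHz, 24.8 kHz

Frequencies that alias to 2.4 kHz are k·fs ± 2.4 kHz for integer k ≥ 0.
k=0: 2.4 kHz.
k=1: 8.8 kHz, 13.6 kHz.
k=2: 20 kHz, 24.8 kHz.
k=3: 31.2 kHz, 36 kHz.
Within [13.15 kHz, 28.55 kHz]: 13.6 kHz, 20 kHz, 24.8 kHz.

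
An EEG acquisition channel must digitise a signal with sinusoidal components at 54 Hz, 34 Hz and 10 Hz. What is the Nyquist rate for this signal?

108 Hz

Highest-frequency component: 54 Hz.
Nyquist rate = 2 × 54 Hz = 108 Hz.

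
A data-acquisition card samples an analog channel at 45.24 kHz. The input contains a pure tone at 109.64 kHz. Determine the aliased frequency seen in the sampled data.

19.16 kHz

109.64 kHz mod fs = 19.16 kHz.
19.16 kHz ≤ fs/2 = 22.62 kHz, appears at 19.16 kHz.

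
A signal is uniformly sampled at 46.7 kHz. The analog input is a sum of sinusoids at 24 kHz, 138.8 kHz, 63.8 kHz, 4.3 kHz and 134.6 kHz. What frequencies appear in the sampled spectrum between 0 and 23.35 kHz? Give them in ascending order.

1.3 kHz, 4.3 kHz, 5.5 kHz, 17.1 kHz, 22.7 kHz

fs/2 = 23.35 kHz.
24 kHz > fs/2 = 23.35 kHz, folds to fs − 24 kHz = 22.7 kHz.
138.8 kHz mod fs = 45.4 kHz.
45.4 kHz > fs/2 = 23.35 kHz, folds to fs − 45.4 kHz = 1.3 kHz.
63.8 kHz mod fs = 17.1 kHz.
17.1 kHz ≤ fs/2 = 23.35 kHz, appears at 17.1 kHz.
4.3 kHz ≤ fs/2 = 23.35 kHz, passes unchanged.
134.6 kHz mod fs = 41.2 kHz.
41.2 kHz > fs/2 = 23.35 kHz, folds to fs − 41.2 kHz = 5.5 kHz.
Distinct values: {1.3 kHz, 4.3 kHz, 5.5 kHz, 17.1 kHz, 22.7 kHz}.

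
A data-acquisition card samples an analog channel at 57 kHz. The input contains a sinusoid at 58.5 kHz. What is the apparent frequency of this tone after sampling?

1.5 kHz

58.5 kHz mod fs = 1.5 kHz.
1.5 kHz ≤ fs/2 = 28.5 kHz, appears at 1.5 kHz.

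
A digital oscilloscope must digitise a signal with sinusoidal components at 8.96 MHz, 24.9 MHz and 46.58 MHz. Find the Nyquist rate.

93.16 MHz

Highest-frequency component: 46.58 MHz.
Nyquist rate = 2 × 46.58 MHz = 93.16 MHz.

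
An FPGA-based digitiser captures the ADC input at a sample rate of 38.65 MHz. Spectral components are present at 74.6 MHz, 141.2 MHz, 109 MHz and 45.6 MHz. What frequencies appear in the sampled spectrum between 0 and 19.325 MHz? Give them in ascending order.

fs/2 = 19.325 MHz.
74.6 MHz mod fs = 35.95 MHz.
35.95 MHz > fs/2 = 19.325 MHz, folds to fs − 35.95 MHz = 2.7 MHz.
141.2 MHz mod fs = 25.25 MHz.
25.25 MHz > fs/2 = 19.325 MHz, folds to fs − 25.25 MHz = 13.4 MHz.
109 MHz mod fs = 31.7 MHz.
31.7 MHz > fs/2 = 19.325 MHz, folds to fs − 31.7 MHz = 6.95 MHz.
45.6 MHz mod fs = 6.95 MHz.
6.95 MHz ≤ fs/2 = 19.325 MHz, appears at 6.95 MHz.
Distinct values: {2.7 MHz, 6.95 MHz, 13.4 MHz}.

2.7 MHz, 6.95 MHz, 13.4 MHz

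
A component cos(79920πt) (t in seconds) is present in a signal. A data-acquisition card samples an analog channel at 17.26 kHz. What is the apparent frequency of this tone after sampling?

5.44 kHz

ω = 79920π rad/s → f = ω/(2π) = 39960 Hz = 39.96 kHz.
39.96 kHz mod fs = 5.44 kHz.
5.44 kHz ≤ fs/2 = 8.63 kHz, appears at 5.44 kHz.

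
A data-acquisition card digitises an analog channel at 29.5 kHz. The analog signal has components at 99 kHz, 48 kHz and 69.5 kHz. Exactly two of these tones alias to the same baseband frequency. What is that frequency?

10.5 kHz

fs/2 = 14.75 kHz.
99 kHz mod fs = 10.5 kHz.
10.5 kHz ≤ fs/2 = 14.75 kHz, appears at 10.5 kHz.
48 kHz mod fs = 18.5 kHz.
18.5 kHz > fs/2 = 14.75 kHz, folds to fs − 18.5 kHz = 11 kHz.
69.5 kHz mod fs = 10.5 kHz.
10.5 kHz ≤ fs/2 = 14.75 kHz, appears at 10.5 kHz.
69.5 kHz and 99 kHz both map to 10.5 kHz.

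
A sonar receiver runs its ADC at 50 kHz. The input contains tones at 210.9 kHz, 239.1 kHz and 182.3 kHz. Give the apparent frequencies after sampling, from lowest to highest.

fs/2 = 25 kHz.
210.9 kHz mod fs = 10.9 kHz.
10.9 kHz ≤ fs/2 = 25 kHz, appears at 10.9 kHz.
239.1 kHz mod fs = 39.1 kHz.
39.1 kHz > fs/2 = 25 kHz, folds to fs − 39.1 kHz = 10.9 kHz.
182.3 kHz mod fs = 32.3 kHz.
32.3 kHz > fs/2 = 25 kHz, folds to fs − 32.3 kHz = 17.7 kHz.
Distinct values: {10.9 kHz, 17.7 kHz}.

10.9 kHz, 17.7 kHz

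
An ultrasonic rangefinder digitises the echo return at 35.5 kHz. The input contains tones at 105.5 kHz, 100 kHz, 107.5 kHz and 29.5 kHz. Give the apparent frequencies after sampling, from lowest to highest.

1 kHz, 6 kHz, 6.5 kHz

fs/2 = 17.75 kHz.
105.5 kHz mod fs = 34.5 kHz.
34.5 kHz > fs/2 = 17.75 kHz, folds to fs − 34.5 kHz = 1 kHz.
100 kHz mod fs = 29 kHz.
29 kHz > fs/2 = 17.75 kHz, folds to fs − 29 kHz = 6.5 kHz.
107.5 kHz mod fs = 1 kHz.
1 kHz ≤ fs/2 = 17.75 kHz, appears at 1 kHz.
29.5 kHz > fs/2 = 17.75 kHz, folds to fs − 29.5 kHz = 6 kHz.
Distinct values: {1 kHz, 6 kHz, 6.5 kHz}.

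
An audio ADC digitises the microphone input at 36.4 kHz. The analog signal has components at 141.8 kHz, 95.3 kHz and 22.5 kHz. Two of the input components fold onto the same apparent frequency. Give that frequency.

13.9 kHz

fs/2 = 18.2 kHz.
141.8 kHz mod fs = 32.6 kHz.
32.6 kHz > fs/2 = 18.2 kHz, folds to fs − 32.6 kHz = 3.8 kHz.
95.3 kHz mod fs = 22.5 kHz.
22.5 kHz > fs/2 = 18.2 kHz, folds to fs − 22.5 kHz = 13.9 kHz.
22.5 kHz > fs/2 = 18.2 kHz, folds to fs − 22.5 kHz = 13.9 kHz.
22.5 kHz and 95.3 kHz both map to 13.9 kHz.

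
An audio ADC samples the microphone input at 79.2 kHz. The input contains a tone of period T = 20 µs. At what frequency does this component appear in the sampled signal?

T = 20 µs → f = 1/T = 50 kHz.
50 kHz > fs/2 = 39.6 kHz, folds to fs − 50 kHz = 29.2 kHz.

29.2 kHz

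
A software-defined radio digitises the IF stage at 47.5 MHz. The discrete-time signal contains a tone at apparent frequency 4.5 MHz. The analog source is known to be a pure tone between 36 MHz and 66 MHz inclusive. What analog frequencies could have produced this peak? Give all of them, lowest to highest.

Frequencies that alias to 4.5 MHz are k·fs ± 4.5 MHz for integer k ≥ 0.
k=0: 4.5 MHz.
k=1: 43 MHz, 52 MHz.
k=2: 90.5 MHz, 99.5 MHz.
Within [36 MHz, 66 MHz]: 43 MHz, 52 MHz.

43 MHz, 52 MHz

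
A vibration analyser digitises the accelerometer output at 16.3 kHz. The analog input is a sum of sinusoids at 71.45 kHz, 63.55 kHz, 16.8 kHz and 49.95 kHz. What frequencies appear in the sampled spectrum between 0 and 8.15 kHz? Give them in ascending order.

0.5 kHz, 1.05 kHz, 1.65 kHz, 6.25 kHz

fs/2 = 8.15 kHz.
71.45 kHz mod fs = 6.25 kHz.
6.25 kHz ≤ fs/2 = 8.15 kHz, appears at 6.25 kHz.
63.55 kHz mod fs = 14.65 kHz.
14.65 kHz > fs/2 = 8.15 kHz, folds to fs − 14.65 kHz = 1.65 kHz.
16.8 kHz mod fs = 0.5 kHz.
0.5 kHz ≤ fs/2 = 8.15 kHz, appears at 0.5 kHz.
49.95 kHz mod fs = 1.05 kHz.
1.05 kHz ≤ fs/2 = 8.15 kHz, appears at 1.05 kHz.
Distinct values: {0.5 kHz, 1.05 kHz, 1.65 kHz, 6.25 kHz}.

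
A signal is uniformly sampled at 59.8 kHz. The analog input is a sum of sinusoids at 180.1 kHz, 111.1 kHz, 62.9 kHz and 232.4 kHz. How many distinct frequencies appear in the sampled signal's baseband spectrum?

4

fs/2 = 29.9 kHz.
180.1 kHz mod fs = 0.7 kHz.
0.7 kHz ≤ fs/2 = 29.9 kHz, appears at 0.7 kHz.
111.1 kHz mod fs = 51.3 kHz.
51.3 kHz > fs/2 = 29.9 kHz, folds to fs − 51.3 kHz = 8.5 kHz.
62.9 kHz mod fs = 3.1 kHz.
3.1 kHz ≤ fs/2 = 29.9 kHz, appears at 3.1 kHz.
232.4 kHz mod fs = 53 kHz.
53 kHz > fs/2 = 29.9 kHz, folds to fs − 53 kHz = 6.8 kHz.
Distinct values: {0.7 kHz, 3.1 kHz, 6.8 kHz, 8.5 kHz} → 4.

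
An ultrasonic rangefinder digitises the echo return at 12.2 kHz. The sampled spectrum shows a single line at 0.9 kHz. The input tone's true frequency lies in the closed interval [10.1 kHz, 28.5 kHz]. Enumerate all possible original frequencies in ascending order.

11.3 kHz, 13.1 kHz, 23.5 kHz, 25.3 kHz

Frequencies that alias to 0.9 kHz are k·fs ± 0.9 kHz for integer k ≥ 0.
k=0: 0.9 kHz.
k=1: 11.3 kHz, 13.1 kHz.
k=2: 23.5 kHz, 25.3 kHz.
k=3: 35.7 kHz, 37.5 kHz.
Within [10.1 kHz, 28.5 kHz]: 11.3 kHz, 13.1 kHz, 23.5 kHz, 25.3 kHz.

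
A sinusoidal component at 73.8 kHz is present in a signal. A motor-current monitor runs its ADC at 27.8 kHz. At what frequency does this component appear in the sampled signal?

9.6 kHz

73.8 kHz mod fs = 18.2 kHz.
18.2 kHz > fs/2 = 13.9 kHz, folds to fs − 18.2 kHz = 9.6 kHz.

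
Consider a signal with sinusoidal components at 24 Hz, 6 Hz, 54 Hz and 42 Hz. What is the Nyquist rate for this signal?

Highest-frequency component: 54 Hz.
Nyquist rate = 2 × 54 Hz = 108 Hz.

108 Hz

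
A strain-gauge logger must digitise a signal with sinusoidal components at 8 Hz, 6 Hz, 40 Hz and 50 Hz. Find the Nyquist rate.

Highest-frequency component: 50 Hz.
Nyquist rate = 2 × 50 Hz = 100 Hz.

100 Hz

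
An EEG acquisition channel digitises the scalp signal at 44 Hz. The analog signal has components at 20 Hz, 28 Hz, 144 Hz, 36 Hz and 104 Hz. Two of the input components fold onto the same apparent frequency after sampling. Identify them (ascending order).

28 Hz, 104 Hz

fs/2 = 22 Hz.
20 Hz ≤ fs/2 = 22 Hz, passes unchanged.
28 Hz > fs/2 = 22 Hz, folds to fs − 28 Hz = 16 Hz.
144 Hz mod fs = 12 Hz.
12 Hz ≤ fs/2 = 22 Hz, appears at 12 Hz.
36 Hz > fs/2 = 22 Hz, folds to fs − 36 Hz = 8 Hz.
104 Hz mod fs = 16 Hz.
16 Hz ≤ fs/2 = 22 Hz, appears at 16 Hz.
28 Hz and 104 Hz both map to 16 Hz.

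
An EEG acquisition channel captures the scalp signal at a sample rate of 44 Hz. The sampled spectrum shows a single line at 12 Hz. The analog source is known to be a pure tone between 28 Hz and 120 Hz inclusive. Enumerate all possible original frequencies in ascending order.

Frequencies that alias to 12 Hz are k·fs ± 12 Hz for integer k ≥ 0.
k=0: 12 Hz.
k=1: 32 Hz, 56 Hz.
k=2: 76 Hz, 100 Hz.
k=3: 120 Hz, 144 Hz.
k=4: 164 Hz, 188 Hz.
Within [28 Hz, 120 Hz]: 32 Hz, 56 Hz, 76 Hz, 100 Hz, 120 Hz.

32 Hz, 56 Hz, 76 Hz, 100 Hz, 120 Hz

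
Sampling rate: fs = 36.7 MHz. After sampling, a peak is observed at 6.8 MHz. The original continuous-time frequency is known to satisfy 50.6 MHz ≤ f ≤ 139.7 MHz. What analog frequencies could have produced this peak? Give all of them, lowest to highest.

66.6 MHz, 80.2 MHz, 103.3 MHz, 116.9 MHz

Frequencies that alias to 6.8 MHz are k·fs ± 6.8 MHz for integer k ≥ 0.
k=0: 6.8 MHz.
k=1: 29.9 MHz, 43.5 MHz.
k=2: 66.6 MHz, 80.2 MHz.
k=3: 103.3 MHz, 116.9 MHz.
k=4: 140 MHz, 153.6 MHz.
Within [50.6 MHz, 139.7 MHz]: 66.6 MHz, 80.2 MHz, 103.3 MHz, 116.9 MHz.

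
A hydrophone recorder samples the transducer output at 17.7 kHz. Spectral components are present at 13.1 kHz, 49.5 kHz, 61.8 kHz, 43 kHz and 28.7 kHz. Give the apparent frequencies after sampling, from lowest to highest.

3.6 kHz, 4.6 kHz, 6.7 kHz, 7.6 kHz, 8.7 kHz

fs/2 = 8.85 kHz.
13.1 kHz > fs/2 = 8.85 kHz, folds to fs − 13.1 kHz = 4.6 kHz.
49.5 kHz mod fs = 14.1 kHz.
14.1 kHz > fs/2 = 8.85 kHz, folds to fs − 14.1 kHz = 3.6 kHz.
61.8 kHz mod fs = 8.7 kHz.
8.7 kHz ≤ fs/2 = 8.85 kHz, appears at 8.7 kHz.
43 kHz mod fs = 7.6 kHz.
7.6 kHz ≤ fs/2 = 8.85 kHz, appears at 7.6 kHz.
28.7 kHz mod fs = 11 kHz.
11 kHz > fs/2 = 8.85 kHz, folds to fs − 11 kHz = 6.7 kHz.
Distinct values: {3.6 kHz, 4.6 kHz, 6.7 kHz, 7.6 kHz, 8.7 kHz}.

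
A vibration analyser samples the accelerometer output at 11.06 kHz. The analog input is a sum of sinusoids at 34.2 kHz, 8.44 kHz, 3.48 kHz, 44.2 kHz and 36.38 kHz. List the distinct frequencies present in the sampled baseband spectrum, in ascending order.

fs/2 = 5.53 kHz.
34.2 kHz mod fs = 1.02 kHz.
1.02 kHz ≤ fs/2 = 5.53 kHz, appears at 1.02 kHz.
8.44 kHz > fs/2 = 5.53 kHz, folds to fs − 8.44 kHz = 2.62 kHz.
3.48 kHz ≤ fs/2 = 5.53 kHz, passes unchanged.
44.2 kHz mod fs = 11.02 kHz.
11.02 kHz > fs/2 = 5.53 kHz, folds to fs − 11.02 kHz = 0.04 kHz.
36.38 kHz mod fs = 3.2 kHz.
3.2 kHz ≤ fs/2 = 5.53 kHz, appears at 3.2 kHz.
Distinct values: {0.04 kHz, 1.02 kHz, 2.62 kHz, 3.2 kHz, 3.48 kHz}.

0.04 kHz, 1.02 kHz, 2.62 kHz, 3.2 kHz, 3.48 kHz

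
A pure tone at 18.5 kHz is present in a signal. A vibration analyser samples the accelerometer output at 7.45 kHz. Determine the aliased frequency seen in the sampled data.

3.6 kHz

18.5 kHz mod fs = 3.6 kHz.
3.6 kHz ≤ fs/2 = 3.725 kHz, appears at 3.6 kHz.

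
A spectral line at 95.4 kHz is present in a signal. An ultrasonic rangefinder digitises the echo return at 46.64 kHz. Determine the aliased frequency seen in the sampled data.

2.12 kHz

95.4 kHz mod fs = 2.12 kHz.
2.12 kHz ≤ fs/2 = 23.32 kHz, appears at 2.12 kHz.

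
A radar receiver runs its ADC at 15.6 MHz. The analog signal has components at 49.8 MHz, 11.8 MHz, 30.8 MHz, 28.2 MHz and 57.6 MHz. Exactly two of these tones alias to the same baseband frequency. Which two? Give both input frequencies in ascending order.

28.2 MHz, 49.8 MHz

fs/2 = 7.8 MHz.
49.8 MHz mod fs = 3 MHz.
3 MHz ≤ fs/2 = 7.8 MHz, appears at 3 MHz.
11.8 MHz > fs/2 = 7.8 MHz, folds to fs − 11.8 MHz = 3.8 MHz.
30.8 MHz mod fs = 15.2 MHz.
15.2 MHz > fs/2 = 7.8 MHz, folds to fs − 15.2 MHz = 0.4 MHz.
28.2 MHz mod fs = 12.6 MHz.
12.6 MHz > fs/2 = 7.8 MHz, folds to fs − 12.6 MHz = 3 MHz.
57.6 MHz mod fs = 10.8 MHz.
10.8 MHz > fs/2 = 7.8 MHz, folds to fs − 10.8 MHz = 4.8 MHz.
28.2 MHz and 49.8 MHz both map to 3 MHz.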